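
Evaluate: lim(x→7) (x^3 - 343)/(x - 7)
This is a standard limit.

Factor or rationalize the expression:
  lim(x→7) (x^3 - 343)/(x - 7) = 147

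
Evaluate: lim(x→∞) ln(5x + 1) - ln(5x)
This is an ∞-∞ indeterminate form.

Combine fractions or rationalize to convert ∞-∞ to 0/0 form:
  lim(x→∞) ln(5x + 1) - ln(5x) = 0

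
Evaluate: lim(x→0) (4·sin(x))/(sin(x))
This is a 0/0 indeterminate form.

Apply L'Hôpital's rule: differentiate numerator and denominator separately.
  f(x) = 4·sin(x)   ⇒   f'(x) = 4·cos(x)
  g(x) = sin(x)   ⇒   g'(x) = cos(x)
  lim(x→0) f'(x)/g'(x) = lim(x→0) (4·cos(x))/(cos(x))
  = 4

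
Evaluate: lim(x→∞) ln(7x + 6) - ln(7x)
This is an ∞-∞ indeterminate form.

Combine fractions or rationalize to convert ∞-∞ to 0/0 form:
  lim(x→∞) ln(7x + 6) - ln(7x) = 0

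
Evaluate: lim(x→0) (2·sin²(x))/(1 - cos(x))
This is a 0/0 indeterminate form.

Apply L'Hôpital's rule: differentiate numerator and denominator separately.
  f(x) = 2·sin(x)^2   ⇒   f'(x) = 4·sin(x)·cos(x)
  g(x) = 1 - cos(x)   ⇒   g'(x) = sin(x)
  lim(x→0) f'(x)/g'(x) = lim(x→0) (4·sin(x)·cos(x))/(sin(x))
  = 4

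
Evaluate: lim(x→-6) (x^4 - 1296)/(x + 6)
This is a standard limit.

Factor or rationalize the expression:
  lim(x→-6) (x^4 - 1296)/(x + 6) = -864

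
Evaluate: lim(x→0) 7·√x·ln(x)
This is a 0·∞ indeterminate form.

Rewrite 0·∞ as a quotient (0/0 or ∞/∞ form), then apply L'Hôpital's rule:
  lim(x→0) 7·√x·ln(x) = 0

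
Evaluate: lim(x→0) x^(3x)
This is an exponential indeterminate form.

For exponential indeterminate forms, take the natural log:
  Let L = lim(x→0) x^(3x)
  Then ln(L) = lim(x→0) [exponent × ln(base)]
  Evaluate using L'Hôpital or standard limits, then exponentiate.
  L = 1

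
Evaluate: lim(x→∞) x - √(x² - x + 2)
This is an ∞-∞ indeterminate form.

Combine fractions or rationalize to convert ∞-∞ to 0/0 form:
  lim(x→∞) x - √(x² - x + 2) = 1/2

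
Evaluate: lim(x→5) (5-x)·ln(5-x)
This is a 0·∞ indeterminate form.

Rewrite 0·∞ as a quotient (0/0 or ∞/∞ form), then apply L'Hôpital's rule:
  lim(x→5) (5-x)·ln(5-x) = 0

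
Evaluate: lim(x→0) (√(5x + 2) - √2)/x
This is a standard limit.

Factor or rationalize the expression:
  lim(x→0) (√(5x + 2) - √2)/x = 5·sqrt(2)/4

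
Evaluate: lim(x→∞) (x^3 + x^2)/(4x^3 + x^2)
This is an ∞/∞ indeterminate form.

Apply L'Hôpital's rule: differentiate numerator and denominator separately.
  f(x) = x^3 + x^2   ⇒   f'(x) = 3·x^2 + 2·x
  g(x) = 4·x^3 + x^2   ⇒   g'(x) = 12·x^2 + 2·x
  lim(x→∞) f'(x)/g'(x) = lim(x→∞) (3·x^2 + 2·x)/(12·x^2 + 2·x)
  = 1/4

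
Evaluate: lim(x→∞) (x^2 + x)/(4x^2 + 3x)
This is an ∞/∞ indeterminate form.

Apply L'Hôpital's rule: differentiate numerator and denominator separately.
  f(x) = x^2 + x   ⇒   f'(x) = 2·x + 1
  g(x) = 4·x^2 + 3·x   ⇒   g'(x) = 8·x + 3
  lim(x→∞) f'(x)/g'(x) = lim(x→∞) (2·x + 1)/(8·x + 3)
  = 1/4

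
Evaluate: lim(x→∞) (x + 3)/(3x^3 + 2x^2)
This is an ∞/∞ indeterminate form.

Apply L'Hôpital's rule: differentiate numerator and denominator separately.
  f(x) = x + 3   ⇒   f'(x) = 1
  g(x) = 3·x^3 + 2·x^2   ⇒   g'(x) = 9·x^2 + 4·x
  lim(x→∞) f'(x)/g'(x) = lim(x→∞) (1)/(9·x^2 + 4·x)
  = 0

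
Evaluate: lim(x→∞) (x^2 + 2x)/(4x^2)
This is an ∞/∞ indeterminate form.

Apply L'Hôpital's rule: differentiate numerator and denominator separately.
  f(x) = x^2 + 2·x   ⇒   f'(x) = 2·x + 2
  g(x) = 4·x^2   ⇒   g'(x) = 8·x
  lim(x→∞) f'(x)/g'(x) = lim(x→∞) (2·x + 2)/(8·x)
  = 1/4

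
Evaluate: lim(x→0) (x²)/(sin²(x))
This is a 0/0 indeterminate form.

Apply L'Hôpital's rule: differentiate numerator and denominator separately.
  f(x) = x^2   ⇒   f'(x) = 2·x
  g(x) = sin(x)^2   ⇒   g'(x) = 2·sin(x)·cos(x)
  lim(x→0) f'(x)/g'(x) = lim(x→0) (2·x)/(2·sin(x)·cos(x))
  = 1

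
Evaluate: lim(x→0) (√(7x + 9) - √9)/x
This is a standard limit.

Factor or rationalize the expression:
  lim(x→0) (√(7x + 9) - √9)/x = 7/6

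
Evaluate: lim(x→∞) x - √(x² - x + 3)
This is an ∞-∞ indeterminate form.

Combine fractions or rationalize to convert ∞-∞ to 0/0 form:
  lim(x→∞) x - √(x² - x + 3) = 1/2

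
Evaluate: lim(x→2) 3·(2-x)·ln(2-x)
This is a 0·∞ indeterminate form.

Rewrite 0·∞ as a quotient (0/0 or ∞/∞ form), then apply L'Hôpital's rule:
  lim(x→2) 3·(2-x)·ln(2-x) = 0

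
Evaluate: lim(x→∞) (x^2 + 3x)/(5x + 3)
This is an ∞/∞ indeterminate form.

Apply L'Hôpital's rule: differentiate numerator and denominator separately.
  f(x) = x^2 + 3·x   ⇒   f'(x) = 2·x + 3
  g(x) = 5·x + 3   ⇒   g'(x) = 5
  lim(x→∞) f'(x)/g'(x) = lim(x→∞) (2·x + 3)/(5)
  = ∞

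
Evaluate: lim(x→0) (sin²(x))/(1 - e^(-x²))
This is a 0/0 indeterminate form.

Apply L'Hôpital's rule: differentiate numerator and denominator separately.
  f(x) = sin(x)^2   ⇒   f'(x) = 2·sin(x)·cos(x)
  g(x) = 1 - e^(-x^2)   ⇒   g'(x) = 2·x·e^(-x^2)
  lim(x→0) f'(x)/g'(x) = lim(x→0) (2·sin(x)·cos(x))/(2·x·e^(-x^2))
  = 1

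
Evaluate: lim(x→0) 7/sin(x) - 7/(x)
This is an ∞-∞ indeterminate form.

Combine fractions or rationalize to convert ∞-∞ to 0/0 form:
  lim(x→0) 7/sin(x) - 7/(x) = 0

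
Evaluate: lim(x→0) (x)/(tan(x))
This is a 0/0 indeterminate form.

Apply L'Hôpital's rule: differentiate numerator and denominator separately.
  f(x) = x   ⇒   f'(x) = 1
  g(x) = tan(x)   ⇒   g'(x) = tan(x)^2 + 1
  lim(x→0) f'(x)/g'(x) = lim(x→0) (1)/(tan(x)^2 + 1)
  = 1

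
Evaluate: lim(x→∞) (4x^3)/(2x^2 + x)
This is an ∞/∞ indeterminate form.

Apply L'Hôpital's rule: differentiate numerator and denominator separately.
  f(x) = 4·x^3   ⇒   f'(x) = 12·x^2
  g(x) = 2·x^2 + x   ⇒   g'(x) = 4·x + 1
  lim(x→∞) f'(x)/g'(x) = lim(x→∞) (12·x^2)/(4·x + 1)
  = ∞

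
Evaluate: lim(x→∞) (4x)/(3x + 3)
This is an ∞/∞ indeterminate form.

Apply L'Hôpital's rule: differentiate numerator and denominator separately.
  f(x) = 4·x   ⇒   f'(x) = 4
  g(x) = 3·x + 3   ⇒   g'(x) = 3
  lim(x→∞) f'(x)/g'(x) = lim(x→∞) (4)/(3)
  = 4/3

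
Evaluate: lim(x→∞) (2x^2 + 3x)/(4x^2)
This is an ∞/∞ indeterminate form.

Apply L'Hôpital's rule: differentiate numerator and denominator separately.
  f(x) = 2·x^2 + 3·x   ⇒   f'(x) = 4·x + 3
  g(x) = 4·x^2   ⇒   g'(x) = 8·x
  lim(x→∞) f'(x)/g'(x) = lim(x→∞) (4·x + 3)/(8·x)
  = 1/2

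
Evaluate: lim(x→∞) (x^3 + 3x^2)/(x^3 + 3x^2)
This is an ∞/∞ indeterminate form.

Apply L'Hôpital's rule: differentiate numerator and denominator separately.
  f(x) = x^3 + 3·x^2   ⇒   f'(x) = 3·x^2 + 6·x
  g(x) = x^3 + 3·x^2   ⇒   g'(x) = 3·x^2 + 6·x
  lim(x→∞) f'(x)/g'(x) = lim(x→∞) (3·x^2 + 6·x)/(3·x^2 + 6·x)
  = 1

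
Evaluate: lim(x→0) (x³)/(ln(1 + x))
This is a 0/0 indeterminate form.

Apply L'Hôpital's rule: differentiate numerator and denominator separately.
  f(x) = x^3   ⇒   f'(x) = 3·x^2
  g(x) = ln(x + 1)   ⇒   g'(x) = 1/(x + 1)
  lim(x→0) f'(x)/g'(x) = lim(x→0) (3·x^2)/(1/(x + 1))
  = 0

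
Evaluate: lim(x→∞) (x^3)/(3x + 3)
This is an ∞/∞ indeterminate form.

Apply L'Hôpital's rule: differentiate numerator and denominator separately.
  f(x) = x^3   ⇒   f'(x) = 3·x^2
  g(x) = 3·x + 3   ⇒   g'(x) = 3
  lim(x→∞) f'(x)/g'(x) = lim(x→∞) (3·x^2)/(3)
  = ∞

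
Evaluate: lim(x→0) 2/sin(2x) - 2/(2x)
This is an ∞-∞ indeterminate form.

Combine fractions or rationalize to convert ∞-∞ to 0/0 form:
  lim(x→0) 2/sin(2x) - 2/(2x) = 0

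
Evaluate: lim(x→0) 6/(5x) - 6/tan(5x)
This is an ∞-∞ indeterminate form.

Combine fractions or rationalize to convert ∞-∞ to 0/0 form:
  lim(x→0) 6/(5x) - 6/tan(5x) = 0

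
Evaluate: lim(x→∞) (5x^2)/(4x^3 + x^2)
This is an ∞/∞ indeterminate form.

Apply L'Hôpital's rule: differentiate numerator and denominator separately.
  f(x) = 5·x^2   ⇒   f'(x) = 10·x
  g(x) = 4·x^3 + x^2   ⇒   g'(x) = 12·x^2 + 2·x
  lim(x→∞) f'(x)/g'(x) = lim(x→∞) (10·x)/(12·x^2 + 2·x)
  = 0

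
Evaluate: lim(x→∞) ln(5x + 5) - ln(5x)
This is an ∞-∞ indeterminate form.

Combine fractions or rationalize to convert ∞-∞ to 0/0 form:
  lim(x→∞) ln(5x + 5) - ln(5x) = 0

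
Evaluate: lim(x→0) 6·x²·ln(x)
This is a 0·∞ indeterminate form.

Rewrite 0·∞ as a quotient (0/0 or ∞/∞ form), then apply L'Hôpital's rule:
  lim(x→0) 6·x²·ln(x) = 0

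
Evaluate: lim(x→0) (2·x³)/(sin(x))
This is a 0/0 indeterminate form.

Apply L'Hôpital's rule: differentiate numerator and denominator separately.
  f(x) = 2·x^3   ⇒   f'(x) = 6·x^2
  g(x) = sin(x)   ⇒   g'(x) = cos(x)
  lim(x→0) f'(x)/g'(x) = lim(x→0) (6·x^2)/(cos(x))
  = 0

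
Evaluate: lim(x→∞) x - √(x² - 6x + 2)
This is an ∞-∞ indeterminate form.

Combine fractions or rationalize to convert ∞-∞ to 0/0 form:
  lim(x→∞) x - √(x² - 6x + 2) = 3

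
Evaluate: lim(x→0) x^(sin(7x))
This is an exponential indeterminate form.

For exponential indeterminate forms, take the natural log:
  Let L = lim(x→0) x^(sin(7x))
  Then ln(L) = lim(x→0) [exponent × ln(base)]
  Evaluate using L'Hôpital or standard limits, then exponentiate.
  L = 1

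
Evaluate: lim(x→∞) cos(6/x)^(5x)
This is an exponential indeterminate form.

For exponential indeterminate forms, take the natural log:
  Let L = lim(x→∞) cos(6/x)^(5x)
  Then ln(L) = lim(x→∞) [exponent × ln(base)]
  Evaluate using L'Hôpital or standard limits, then exponentiate.
  L = 1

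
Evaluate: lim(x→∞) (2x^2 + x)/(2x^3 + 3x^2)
This is an ∞/∞ indeterminate form.

Apply L'Hôpital's rule: differentiate numerator and denominator separately.
  f(x) = 2·x^2 + x   ⇒   f'(x) = 4·x + 1
  g(x) = 2·x^3 + 3·x^2   ⇒   g'(x) = 6·x^2 + 6·x
  lim(x→∞) f'(x)/g'(x) = lim(x→∞) (4·x + 1)/(6·x^2 + 6·x)
  = 0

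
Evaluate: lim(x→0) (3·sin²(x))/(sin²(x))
This is a 0/0 indeterminate form.

Apply L'Hôpital's rule: differentiate numerator and denominator separately.
  f(x) = 3·sin(x)^2   ⇒   f'(x) = 6·sin(x)·cos(x)
  g(x) = sin(x)^2   ⇒   g'(x) = 2·sin(x)·cos(x)
  lim(x→0) f'(x)/g'(x) = lim(x→0) (6·sin(x)·cos(x))/(2·sin(x)·cos(x))
  = 3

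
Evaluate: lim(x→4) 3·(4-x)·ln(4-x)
This is a 0·∞ indeterminate form.

Rewrite 0·∞ as a quotient (0/0 or ∞/∞ form), then apply L'Hôpital's rule:
  lim(x→4) 3·(4-x)·ln(4-x) = 0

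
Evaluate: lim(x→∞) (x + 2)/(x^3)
This is an ∞/∞ indeterminate form.

Apply L'Hôpital's rule: differentiate numerator and denominator separately.
  f(x) = x + 2   ⇒   f'(x) = 1
  g(x) = x^3   ⇒   g'(x) = 3·x^2
  lim(x→∞) f'(x)/g'(x) = lim(x→∞) (1)/(3·x^2)
  = 0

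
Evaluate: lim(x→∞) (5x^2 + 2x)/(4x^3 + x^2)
This is an ∞/∞ indeterminate form.

Apply L'Hôpital's rule: differentiate numerator and denominator separately.
  f(x) = 5·x^2 + 2·x   ⇒   f'(x) = 10·x + 2
  g(x) = 4·x^3 + x^2   ⇒   g'(x) = 12·x^2 + 2·x
  lim(x→∞) f'(x)/g'(x) = lim(x→∞) (10·x + 2)/(12·x^2 + 2·x)
  = 0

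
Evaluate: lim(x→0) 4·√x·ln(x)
This is a 0·∞ indeterminate form.

Rewrite 0·∞ as a quotient (0/0 or ∞/∞ form), then apply L'Hôpital's rule:
  lim(x→0) 4·√x·ln(x) = 0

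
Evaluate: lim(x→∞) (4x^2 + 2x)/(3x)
This is an ∞/∞ indeterminate form.

Apply L'Hôpital's rule: differentiate numerator and denominator separately.
  f(x) = 4·x^2 + 2·x   ⇒   f'(x) = 8·x + 2
  g(x) = 3·x   ⇒   g'(x) = 3
  lim(x→∞) f'(x)/g'(x) = lim(x→∞) (8·x + 2)/(3)
  = ∞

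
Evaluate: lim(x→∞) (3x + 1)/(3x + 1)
This is an ∞/∞ indeterminate form.

Apply L'Hôpital's rule: differentiate numerator and denominator separately.
  f(x) = 3·x + 1   ⇒   f'(x) = 3
  g(x) = 3·x + 1   ⇒   g'(x) = 3
  lim(x→∞) f'(x)/g'(x) = lim(x→∞) (3)/(3)
  = 1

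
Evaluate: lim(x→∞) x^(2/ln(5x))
This is an exponential indeterminate form.

For exponential indeterminate forms, take the natural log:
  Let L = lim(x→∞) x^(2/ln(5x))
  Then ln(L) = lim(x→∞) [exponent × ln(base)]
  Evaluate using L'Hôpital or standard limits, then exponentiate.
  L = e²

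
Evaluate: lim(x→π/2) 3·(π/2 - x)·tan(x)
This is a 0·∞ indeterminate form.

Rewrite 0·∞ as a quotient (0/0 or ∞/∞ form), then apply L'Hôpital's rule:
  lim(x→π/2) 3·(π/2 - x)·tan(x) = 3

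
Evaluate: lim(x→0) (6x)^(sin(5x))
This is an exponential indeterminate form.

For exponential indeterminate forms, take the natural log:
  Let L = lim(x→0) (6x)^(sin(5x))
  Then ln(L) = lim(x→0) [exponent × ln(base)]
  Evaluate using L'Hôpital or standard limits, then exponentiate.
  L = 1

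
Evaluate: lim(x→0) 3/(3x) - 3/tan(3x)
This is an ∞-∞ indeterminate form.

Combine fractions or rationalize to convert ∞-∞ to 0/0 form:
  lim(x→0) 3/(3x) - 3/tan(3x) = 0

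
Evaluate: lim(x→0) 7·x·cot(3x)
This is a 0·∞ indeterminate form.

Rewrite 0·∞ as a quotient (0/0 or ∞/∞ form), then apply L'Hôpital's rule:
  lim(x→0) 7·x·cot(3x) = 7/3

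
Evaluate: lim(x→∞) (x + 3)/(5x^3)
This is an ∞/∞ indeterminate form.

Apply L'Hôpital's rule: differentiate numerator and denominator separately.
  f(x) = x + 3   ⇒   f'(x) = 1
  g(x) = 5·x^3   ⇒   g'(x) = 15·x^2
  lim(x→∞) f'(x)/g'(x) = lim(x→∞) (1)/(15·x^2)
  = 0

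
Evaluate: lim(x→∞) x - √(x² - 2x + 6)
This is an ∞-∞ indeterminate form.

Combine fractions or rationalize to convert ∞-∞ to 0/0 form:
  lim(x→∞) x - √(x² - 2x + 6) = 1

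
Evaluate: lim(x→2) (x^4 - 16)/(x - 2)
This is a standard limit.

Factor or rationalize the expression:
  lim(x→2) (x^4 - 16)/(x - 2) = 32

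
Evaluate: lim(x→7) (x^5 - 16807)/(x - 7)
This is a standard limit.

Factor or rationalize the expression:
  lim(x→7) (x^5 - 16807)/(x - 7) = 12005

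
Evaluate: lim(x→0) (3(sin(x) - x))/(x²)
This is a 0/0 indeterminate form.

Apply L'Hôpital's rule: differentiate numerator and denominator separately.
  f(x) = -3·x + 3·sin(x)   ⇒   f'(x) = 3·cos(x) - 3
  g(x) = x^2   ⇒   g'(x) = 2·x
  lim(x→0) f'(x)/g'(x) = lim(x→0) (3·cos(x) - 3)/(2·x)
  = 0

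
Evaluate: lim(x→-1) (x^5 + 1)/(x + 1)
This is a standard limit.

Factor or rationalize the expression:
  lim(x→-1) (x^5 + 1)/(x + 1) = 5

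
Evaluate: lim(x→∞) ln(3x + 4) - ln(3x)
This is an ∞-∞ indeterminate form.

Combine fractions or rationalize to convert ∞-∞ to 0/0 form:
  lim(x→∞) ln(3x + 4) - ln(3x) = 0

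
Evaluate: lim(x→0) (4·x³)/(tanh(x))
This is a 0/0 indeterminate form.

Apply L'Hôpital's rule: differentiate numerator and denominator separately.
  f(x) = 4·x^3   ⇒   f'(x) = 12·x^2
  g(x) = tanh(x)   ⇒   g'(x) = 1 - tanh(x)^2
  lim(x→0) f'(x)/g'(x) = lim(x→0) (12·x^2)/(1 - tanh(x)^2)
  = 0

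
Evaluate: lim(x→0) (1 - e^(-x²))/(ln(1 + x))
This is a 0/0 indeterminate form.

Apply L'Hôpital's rule: differentiate numerator and denominator separately.
  f(x) = 1 - e^(-x^2)   ⇒   f'(x) = 2·x·e^(-x^2)
  g(x) = ln(x + 1)   ⇒   g'(x) = 1/(x + 1)
  lim(x→0) f'(x)/g'(x) = lim(x→0) (2·x·e^(-x^2))/(1/(x + 1))
  = 0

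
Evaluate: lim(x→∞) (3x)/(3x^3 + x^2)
This is an ∞/∞ indeterminate form.

Apply L'Hôpital's rule: differentiate numerator and denominator separately.
  f(x) = 3·x   ⇒   f'(x) = 3
  g(x) = 3·x^3 + x^2   ⇒   g'(x) = 9·x^2 + 2·x
  lim(x→∞) f'(x)/g'(x) = lim(x→∞) (3)/(9·x^2 + 2·x)
  = 0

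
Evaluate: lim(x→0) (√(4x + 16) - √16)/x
This is a standard limit.

Factor or rationalize the expression:
  lim(x→0) (√(4x + 16) - √16)/x = 1/2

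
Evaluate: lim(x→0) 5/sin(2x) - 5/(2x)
This is an ∞-∞ indeterminate form.

Combine fractions or rationalize to convert ∞-∞ to 0/0 form:
  lim(x→0) 5/sin(2x) - 5/(2x) = 0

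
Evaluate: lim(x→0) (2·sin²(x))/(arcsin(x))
This is a 0/0 indeterminate form.

Apply L'Hôpital's rule: differentiate numerator and denominator separately.
  f(x) = 2·sin(x)^2   ⇒   f'(x) = 4·sin(x)·cos(x)
  g(x) = asin(x)   ⇒   g'(x) = 1/sqrt(1 - x^2)
  lim(x→0) f'(x)/g'(x) = lim(x→0) (4·sin(x)·cos(x))/(1/sqrt(1 - x^2))
  = 0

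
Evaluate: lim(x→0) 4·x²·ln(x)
This is a 0·∞ indeterminate form.

Rewrite 0·∞ as a quotient (0/0 or ∞/∞ form), then apply L'Hôpital's rule:
  lim(x→0) 4·x²·ln(x) = 0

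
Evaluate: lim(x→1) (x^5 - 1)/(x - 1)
This is a standard limit.

Factor or rationalize the expression:
  lim(x→1) (x^5 - 1)/(x - 1) = 5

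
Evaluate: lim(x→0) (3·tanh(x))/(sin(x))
This is a 0/0 indeterminate form.

Apply L'Hôpital's rule: differentiate numerator and denominator separately.
  f(x) = 3·tanh(x)   ⇒   f'(x) = 3 - 3·tanh(x)^2
  g(x) = sin(x)   ⇒   g'(x) = cos(x)
  lim(x→0) f'(x)/g'(x) = lim(x→0) (3 - 3·tanh(x)^2)/(cos(x))
  = 3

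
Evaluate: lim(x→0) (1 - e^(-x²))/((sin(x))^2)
This is a 0/0 indeterminate form.

Apply L'Hôpital's rule: differentiate numerator and denominator separately.
  f(x) = 1 - e^(-x^2)   ⇒   f'(x) = 2·x·e^(-x^2)
  g(x) = sin(x)^2   ⇒   g'(x) = 2·sin(x)·cos(x)
  lim(x→0) f'(x)/g'(x) = lim(x→0) (2·x·e^(-x^2))/(2·sin(x)·cos(x))
  = 1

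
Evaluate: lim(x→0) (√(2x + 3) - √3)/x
This is a standard limit.

Factor or rationalize the expression:
  lim(x→0) (√(2x + 3) - √3)/x = sqrt(3)/3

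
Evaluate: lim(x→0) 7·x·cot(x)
This is a 0·∞ indeterminate form.

Rewrite 0·∞ as a quotient (0/0 or ∞/∞ form), then apply L'Hôpital's rule:
  lim(x→0) 7·x·cot(x) = 7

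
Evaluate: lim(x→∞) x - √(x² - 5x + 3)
This is an ∞-∞ indeterminate form.

Combine fractions or rationalize to convert ∞-∞ to 0/0 form:
  lim(x→∞) x - √(x² - 5x + 3) = 5/2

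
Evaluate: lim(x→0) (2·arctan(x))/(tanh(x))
This is a 0/0 indeterminate form.

Apply L'Hôpital's rule: differentiate numerator and denominator separately.
  f(x) = 2·atan(x)   ⇒   f'(x) = 2/(x^2 + 1)
  g(x) = tanh(x)   ⇒   g'(x) = 1 - tanh(x)^2
  lim(x→0) f'(x)/g'(x) = lim(x→0) (2/(x^2 + 1))/(1 - tanh(x)^2)
  = 2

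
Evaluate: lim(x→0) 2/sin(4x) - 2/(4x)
This is an ∞-∞ indeterminate form.

Combine fractions or rationalize to convert ∞-∞ to 0/0 form:
  lim(x→0) 2/sin(4x) - 2/(4x) = 0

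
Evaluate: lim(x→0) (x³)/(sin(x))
This is a 0/0 indeterminate form.

Apply L'Hôpital's rule: differentiate numerator and denominator separately.
  f(x) = x^3   ⇒   f'(x) = 3·x^2
  g(x) = sin(x)   ⇒   g'(x) = cos(x)
  lim(x→0) f'(x)/g'(x) = lim(x→0) (3·x^2)/(cos(x))
  = 0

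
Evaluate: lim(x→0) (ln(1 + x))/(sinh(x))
This is a 0/0 indeterminate form.

Apply L'Hôpital's rule: differentiate numerator and denominator separately.
  f(x) = ln(x + 1)   ⇒   f'(x) = 1/(x + 1)
  g(x) = sinh(x)   ⇒   g'(x) = cosh(x)
  lim(x→0) f'(x)/g'(x) = lim(x→0) (1/(x + 1))/(cosh(x))
  = 1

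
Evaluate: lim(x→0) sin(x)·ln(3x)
This is a 0·∞ indeterminate form.

Rewrite 0·∞ as a quotient (0/0 or ∞/∞ form), then apply L'Hôpital's rule:
  lim(x→0) sin(x)·ln(3x) = 0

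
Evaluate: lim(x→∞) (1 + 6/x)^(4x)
This is an exponential indeterminate form.

For exponential indeterminate forms, take the natural log:
  Let L = lim(x→∞) (1 + 6/x)^(4x)
  Then ln(L) = lim(x→∞) [exponent × ln(base)]
  Evaluate using L'Hôpital or standard limits, then exponentiate.
  L = e^(24)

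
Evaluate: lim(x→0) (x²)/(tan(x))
This is a 0/0 indeterminate form.

Apply L'Hôpital's rule: differentiate numerator and denominator separately.
  f(x) = x^2   ⇒   f'(x) = 2·x
  g(x) = tan(x)   ⇒   g'(x) = tan(x)^2 + 1
  lim(x→0) f'(x)/g'(x) = lim(x→0) (2·x)/(tan(x)^2 + 1)
  = 0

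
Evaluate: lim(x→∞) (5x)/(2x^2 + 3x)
This is an ∞/∞ indeterminate form.

Apply L'Hôpital's rule: differentiate numerator and denominator separately.
  f(x) = 5·x   ⇒   f'(x) = 5
  g(x) = 2·x^2 + 3·x   ⇒   g'(x) = 4·x + 3
  lim(x→∞) f'(x)/g'(x) = lim(x→∞) (5)/(4·x + 3)
  = 0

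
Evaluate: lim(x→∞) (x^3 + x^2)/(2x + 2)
This is an ∞/∞ indeterminate form.

Apply L'Hôpital's rule: differentiate numerator and denominator separately.
  f(x) = x^3 + x^2   ⇒   f'(x) = 3·x^2 + 2·x
  g(x) = 2·x + 2   ⇒   g'(x) = 2
  lim(x→∞) f'(x)/g'(x) = lim(x→∞) (3·x^2 + 2·x)/(2)
  = ∞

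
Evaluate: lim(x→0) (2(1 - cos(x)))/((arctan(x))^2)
This is a 0/0 indeterminate form.

Apply L'Hôpital's rule: differentiate numerator and denominator separately.
  f(x) = 2 - 2·cos(x)   ⇒   f'(x) = 2·sin(x)
  g(x) = atan(x)^2   ⇒   g'(x) = 2·atan(x)/(x^2 + 1)
  lim(x→0) f'(x)/g'(x) = lim(x→0) (2·sin(x))/(2·atan(x)/(x^2 + 1))
  = 1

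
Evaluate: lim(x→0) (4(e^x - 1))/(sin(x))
This is a 0/0 indeterminate form.

Apply L'Hôpital's rule: differentiate numerator and denominator separately.
  f(x) = 4·e^(x) - 4   ⇒   f'(x) = 4·e^(x)
  g(x) = sin(x)   ⇒   g'(x) = cos(x)
  lim(x→0) f'(x)/g'(x) = lim(x→0) (4·e^(x))/(cos(x))
  = 4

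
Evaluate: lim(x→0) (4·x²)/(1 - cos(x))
This is a 0/0 indeterminate form.

Apply L'Hôpital's rule: differentiate numerator and denominator separately.
  f(x) = 4·x^2   ⇒   f'(x) = 8·x
  g(x) = 1 - cos(x)   ⇒   g'(x) = sin(x)
  lim(x→0) f'(x)/g'(x) = lim(x→0) (8·x)/(sin(x))
  = 8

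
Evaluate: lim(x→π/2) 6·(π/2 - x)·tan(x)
This is a 0·∞ indeterminate form.

Rewrite 0·∞ as a quotient (0/0 or ∞/∞ form), then apply L'Hôpital's rule:
  lim(x→π/2) 6·(π/2 - x)·tan(x) = 6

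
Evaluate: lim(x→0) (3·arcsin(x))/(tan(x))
This is a 0/0 indeterminate form.

Apply L'Hôpital's rule: differentiate numerator and denominator separately.
  f(x) = 3·asin(x)   ⇒   f'(x) = 3/sqrt(1 - x^2)
  g(x) = tan(x)   ⇒   g'(x) = tan(x)^2 + 1
  lim(x→0) f'(x)/g'(x) = lim(x→0) (3/sqrt(1 - x^2))/(tan(x)^2 + 1)
  = 3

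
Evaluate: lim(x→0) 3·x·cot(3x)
This is a 0·∞ indeterminate form.

Rewrite 0·∞ as a quotient (0/0 or ∞/∞ form), then apply L'Hôpital's rule:
  lim(x→0) 3·x·cot(3x) = 1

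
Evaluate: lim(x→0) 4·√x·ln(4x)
This is a 0·∞ indeterminate form.

Rewrite 0·∞ as a quotient (0/0 or ∞/∞ form), then apply L'Hôpital's rule:
  lim(x→0) 4·√x·ln(4x) = 0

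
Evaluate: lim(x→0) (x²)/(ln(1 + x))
This is a 0/0 indeterminate form.

Apply L'Hôpital's rule: differentiate numerator and denominator separately.
  f(x) = x^2   ⇒   f'(x) = 2·x
  g(x) = ln(x + 1)   ⇒   g'(x) = 1/(x + 1)
  lim(x→0) f'(x)/g'(x) = lim(x→0) (2·x)/(1/(x + 1))
  = 0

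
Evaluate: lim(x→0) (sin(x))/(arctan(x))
This is a 0/0 indeterminate form.

Apply L'Hôpital's rule: differentiate numerator and denominator separately.
  f(x) = sin(x)   ⇒   f'(x) = cos(x)
  g(x) = atan(x)   ⇒   g'(x) = 1/(x^2 + 1)
  lim(x→0) f'(x)/g'(x) = lim(x→0) (cos(x))/(1/(x^2 + 1))
  = 1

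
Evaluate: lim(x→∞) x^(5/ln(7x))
This is an exponential indeterminate form.

For exponential indeterminate forms, take the natural log:
  Let L = lim(x→∞) x^(5/ln(7x))
  Then ln(L) = lim(x→∞) [exponent × ln(base)]
  Evaluate using L'Hôpital or standard limits, then exponentiate.
  L = e^(5)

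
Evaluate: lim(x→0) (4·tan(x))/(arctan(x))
This is a 0/0 indeterminate form.

Apply L'Hôpital's rule: differentiate numerator and denominator separately.
  f(x) = 4·tan(x)   ⇒   f'(x) = 4·tan(x)^2 + 4
  g(x) = atan(x)   ⇒   g'(x) = 1/(x^2 + 1)
  lim(x→0) f'(x)/g'(x) = lim(x→0) (4·tan(x)^2 + 4)/(1/(x^2 + 1))
  = 4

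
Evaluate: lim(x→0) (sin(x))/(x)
This is a 0/0 indeterminate form.

Apply L'Hôpital's rule: differentiate numerator and denominator separately.
  f(x) = sin(x)   ⇒   f'(x) = cos(x)
  g(x) = x   ⇒   g'(x) = 1
  lim(x→0) f'(x)/g'(x) = lim(x→0) (cos(x))/(1)
  = 1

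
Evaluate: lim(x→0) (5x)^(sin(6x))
This is an exponential indeterminate form.

For exponential indeterminate forms, take the natural log:
  Let L = lim(x→0) (5x)^(sin(6x))
  Then ln(L) = lim(x→0) [exponent × ln(base)]
  Evaluate using L'Hôpital or standard limits, then exponentiate.
  L = 1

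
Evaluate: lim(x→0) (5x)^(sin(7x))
This is an exponential indeterminate form.

For exponential indeterminate forms, take the natural log:
  Let L = lim(x→0) (5x)^(sin(7x))
  Then ln(L) = lim(x→0) [exponent × ln(base)]
  Evaluate using L'Hôpital or standard limits, then exponentiate.
  L = 1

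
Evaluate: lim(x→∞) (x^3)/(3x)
This is an ∞/∞ indeterminate form.

Apply L'Hôpital's rule: differentiate numerator and denominator separately.
  f(x) = x^3   ⇒   f'(x) = 3·x^2
  g(x) = 3·x   ⇒   g'(x) = 3
  lim(x→∞) f'(x)/g'(x) = lim(x→∞) (3·x^2)/(3)
  = ∞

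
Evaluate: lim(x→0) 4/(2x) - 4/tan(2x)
This is an ∞-∞ indeterminate form.

Combine fractions or rationalize to convert ∞-∞ to 0/0 form:
  lim(x→0) 4/(2x) - 4/tan(2x) = 0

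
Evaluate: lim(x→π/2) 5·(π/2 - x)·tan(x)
This is a 0·∞ indeterminate form.

Rewrite 0·∞ as a quotient (0/0 or ∞/∞ form), then apply L'Hôpital's rule:
  lim(x→π/2) 5·(π/2 - x)·tan(x) = 5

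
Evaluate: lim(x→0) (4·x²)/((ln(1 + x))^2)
This is a 0/0 indeterminate form.

Apply L'Hôpital's rule: differentiate numerator and denominator separately.
  f(x) = 4·x^2   ⇒   f'(x) = 8·x
  g(x) = ln(x + 1)^2   ⇒   g'(x) = 2·ln(x + 1)/(x + 1)
  lim(x→0) f'(x)/g'(x) = lim(x→0) (8·x)/(2·ln(x + 1)/(x + 1))
  = 4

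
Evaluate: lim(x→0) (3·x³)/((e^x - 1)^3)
This is a 0/0 indeterminate form.

Apply L'Hôpital's rule: differentiate numerator and denominator separately.
  f(x) = 3·x^3   ⇒   f'(x) = 9·x^2
  g(x) = (e^(x) - 1)^3   ⇒   g'(x) = 3·(e^(x) - 1)^2·e^(x)
  lim(x→0) f'(x)/g'(x) = lim(x→0) (9·x^2)/(3·(e^(x) - 1)^2·e^(x))
  = 3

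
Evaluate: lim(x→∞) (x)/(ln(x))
This is an ∞/∞ indeterminate form.

Apply L'Hôpital's rule: differentiate numerator and denominator separately.
  f(x) = x   ⇒   f'(x) = 1
  g(x) = ln(x)   ⇒   g'(x) = 1/x
  lim(x→∞) f'(x)/g'(x) = lim(x→∞) (1)/(1/x)
  = ∞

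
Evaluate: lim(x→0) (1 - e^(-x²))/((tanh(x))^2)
This is a 0/0 indeterminate form.

Apply L'Hôpital's rule: differentiate numerator and denominator separately.
  f(x) = 1 - e^(-x^2)   ⇒   f'(x) = 2·x·e^(-x^2)
  g(x) = tanh(x)^2   ⇒   g'(x) = (2 - 2·tanh(x)^2)·tanh(x)
  lim(x→0) f'(x)/g'(x) = lim(x→0) (2·x·e^(-x^2))/((2 - 2·tanh(x)^2)·tanh(x))
  = 1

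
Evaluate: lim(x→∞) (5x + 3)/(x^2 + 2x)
This is an ∞/∞ indeterminate form.

Apply L'Hôpital's rule: differentiate numerator and denominator separately.
  f(x) = 5·x + 3   ⇒   f'(x) = 5
  g(x) = x^2 + 2·x   ⇒   g'(x) = 2·x + 2
  lim(x→∞) f'(x)/g'(x) = lim(x→∞) (5)/(2·x + 2)
  = 0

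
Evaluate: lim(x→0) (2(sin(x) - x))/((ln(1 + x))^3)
This is a 0/0 indeterminate form.

Apply L'Hôpital's rule: differentiate numerator and denominator separately.
  f(x) = -2·x + 2·sin(x)   ⇒   f'(x) = 2·cos(x) - 2
  g(x) = ln(x + 1)^3   ⇒   g'(x) = 3·ln(x + 1)^2/(x + 1)
  lim(x→0) f'(x)/g'(x) = lim(x→0) (2·cos(x) - 2)/(3·ln(x + 1)^2/(x + 1))
  = -1/3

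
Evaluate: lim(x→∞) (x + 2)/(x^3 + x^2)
This is an ∞/∞ indeterminate form.

Apply L'Hôpital's rule: differentiate numerator and denominator separately.
  f(x) = x + 2   ⇒   f'(x) = 1
  g(x) = x^3 + x^2   ⇒   g'(x) = 3·x^2 + 2·x
  lim(x→∞) f'(x)/g'(x) = lim(x→∞) (1)/(3·x^2 + 2·x)
  = 0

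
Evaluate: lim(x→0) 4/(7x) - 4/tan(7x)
This is an ∞-∞ indeterminate form.

Combine fractions or rationalize to convert ∞-∞ to 0/0 form:
  lim(x→0) 4/(7x) - 4/tan(7x) = 0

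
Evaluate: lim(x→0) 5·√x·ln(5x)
This is a 0·∞ indeterminate form.

Rewrite 0·∞ as a quotient (0/0 or ∞/∞ form), then apply L'Hôpital's rule:
  lim(x→0) 5·√x·ln(5x) = 0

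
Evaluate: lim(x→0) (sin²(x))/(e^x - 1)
This is a 0/0 indeterminate form.

Apply L'Hôpital's rule: differentiate numerator and denominator separately.
  f(x) = sin(x)^2   ⇒   f'(x) = 2·sin(x)·cos(x)
  g(x) = e^(x) - 1   ⇒   g'(x) = e^(x)
  lim(x→0) f'(x)/g'(x) = lim(x→0) (2·sin(x)·cos(x))/(e^(x))
  = 0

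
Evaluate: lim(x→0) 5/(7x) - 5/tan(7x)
This is an ∞-∞ indeterminate form.

Combine fractions or rationalize to convert ∞-∞ to 0/0 form:
  lim(x→0) 5/(7x) - 5/tan(7x) = 0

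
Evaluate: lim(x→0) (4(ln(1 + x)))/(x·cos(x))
This is a 0/0 indeterminate form.

Apply L'Hôpital's rule: differentiate numerator and denominator separately.
  f(x) = 4·ln(x + 1)   ⇒   f'(x) = 4/(x + 1)
  g(x) = x·cos(x)   ⇒   g'(x) = -x·sin(x) + cos(x)
  lim(x→0) f'(x)/g'(x) = lim(x→0) (4/(x + 1))/(-x·sin(x) + cos(x))
  = 4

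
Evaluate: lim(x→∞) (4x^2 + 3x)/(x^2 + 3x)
This is an ∞/∞ indeterminate form.

Apply L'Hôpital's rule: differentiate numerator and denominator separately.
  f(x) = 4·x^2 + 3·x   ⇒   f'(x) = 8·x + 3
  g(x) = x^2 + 3·x   ⇒   g'(x) = 2·x + 3
  lim(x→∞) f'(x)/g'(x) = lim(x→∞) (8·x + 3)/(2·x + 3)
  = 4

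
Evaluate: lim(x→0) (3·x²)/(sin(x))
This is a 0/0 indeterminate form.

Apply L'Hôpital's rule: differentiate numerator and denominator separately.
  f(x) = 3·x^2   ⇒   f'(x) = 6·x
  g(x) = sin(x)   ⇒   g'(x) = cos(x)
  lim(x→0) f'(x)/g'(x) = lim(x→0) (6·x)/(cos(x))
  = 0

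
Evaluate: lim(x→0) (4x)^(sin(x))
This is an exponential indeterminate form.

For exponential indeterminate forms, take the natural log:
  Let L = lim(x→0) (4x)^(sin(x))
  Then ln(L) = lim(x→0) [exponent × ln(base)]
  Evaluate using L'Hôpital or standard limits, then exponentiate.
  L = 1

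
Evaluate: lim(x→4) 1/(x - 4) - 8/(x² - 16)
This is an ∞-∞ indeterminate form.

Combine fractions or rationalize to convert ∞-∞ to 0/0 form:
  lim(x→4) 1/(x - 4) - 8/(x² - 16) = 1/8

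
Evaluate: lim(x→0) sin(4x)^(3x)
This is an exponential indeterminate form.

For exponential indeterminate forms, take the natural log:
  Let L = lim(x→0) sin(4x)^(3x)
  Then ln(L) = lim(x→0) [exponent × ln(base)]
  Evaluate using L'Hôpital or standard limits, then exponentiate.
  L = 1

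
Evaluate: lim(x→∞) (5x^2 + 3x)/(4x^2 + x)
This is an ∞/∞ indeterminate form.

Apply L'Hôpital's rule: differentiate numerator and denominator separately.
  f(x) = 5·x^2 + 3·x   ⇒   f'(x) = 10·x + 3
  g(x) = 4·x^2 + x   ⇒   g'(x) = 8·x + 1
  lim(x→∞) f'(x)/g'(x) = lim(x→∞) (10·x + 3)/(8·x + 1)
  = 5/4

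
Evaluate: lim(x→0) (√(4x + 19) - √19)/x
This is a standard limit.

Factor or rationalize the expression:
  lim(x→0) (√(4x + 19) - √19)/x = 2·sqrt(19)/19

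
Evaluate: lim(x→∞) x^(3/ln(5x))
This is an exponential indeterminate form.

For exponential indeterminate forms, take the natural log:
  Let L = lim(x→∞) x^(3/ln(5x))
  Then ln(L) = lim(x→∞) [exponent × ln(base)]
  Evaluate using L'Hôpital or standard limits, then exponentiate.
  L = e^(3)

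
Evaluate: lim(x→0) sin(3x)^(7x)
This is an exponential indeterminate form.

For exponential indeterminate forms, take the natural log:
  Let L = lim(x→0) sin(3x)^(7x)
  Then ln(L) = lim(x→0) [exponent × ln(base)]
  Evaluate using L'Hôpital or standard limits, then exponentiate.
  L = 1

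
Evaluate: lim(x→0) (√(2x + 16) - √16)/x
This is a standard limit.

Factor or rationalize the expression:
  lim(x→0) (√(2x + 16) - √16)/x = 1/4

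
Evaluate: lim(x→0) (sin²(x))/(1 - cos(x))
This is a 0/0 indeterminate form.

Apply L'Hôpital's rule: differentiate numerator and denominator separately.
  f(x) = sin(x)^2   ⇒   f'(x) = 2·sin(x)·cos(x)
  g(x) = 1 - cos(x)   ⇒   g'(x) = sin(x)
  lim(x→0) f'(x)/g'(x) = lim(x→0) (2·sin(x)·cos(x))/(sin(x))
  = 2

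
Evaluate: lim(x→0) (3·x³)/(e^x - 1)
This is a 0/0 indeterminate form.

Apply L'Hôpital's rule: differentiate numerator and denominator separately.
  f(x) = 3·x^3   ⇒   f'(x) = 9·x^2
  g(x) = e^(x) - 1   ⇒   g'(x) = e^(x)
  lim(x→0) f'(x)/g'(x) = lim(x→0) (9·x^2)/(e^(x))
  = 0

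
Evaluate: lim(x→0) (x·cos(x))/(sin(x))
This is a 0/0 indeterminate form.

Apply L'Hôpital's rule: differentiate numerator and denominator separately.
  f(x) = x·cos(x)   ⇒   f'(x) = -x·sin(x) + cos(x)
  g(x) = sin(x)   ⇒   g'(x) = cos(x)
  lim(x→0) f'(x)/g'(x) = lim(x→0) (-x·sin(x) + cos(x))/(cos(x))
  = 1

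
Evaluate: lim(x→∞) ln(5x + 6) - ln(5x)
This is an ∞-∞ indeterminate form.

Combine fractions or rationalize to convert ∞-∞ to 0/0 form:
  lim(x→∞) ln(5x + 6) - ln(5x) = 0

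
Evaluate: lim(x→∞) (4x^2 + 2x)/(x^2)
This is an ∞/∞ indeterminate form.

Apply L'Hôpital's rule: differentiate numerator and denominator separately.
  f(x) = 4·x^2 + 2·x   ⇒   f'(x) = 8·x + 2
  g(x) = x^2   ⇒   g'(x) = 2·x
  lim(x→∞) f'(x)/g'(x) = lim(x→∞) (8·x + 2)/(2·x)
  = 4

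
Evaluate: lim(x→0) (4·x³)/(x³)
This is a 0/0 indeterminate form.

Apply L'Hôpital's rule: differentiate numerator and denominator separately.
  f(x) = 4·x^3   ⇒   f'(x) = 12·x^2
  g(x) = x^3   ⇒   g'(x) = 3·x^2
  lim(x→0) f'(x)/g'(x) = lim(x→0) (12·x^2)/(3·x^2)
  = 4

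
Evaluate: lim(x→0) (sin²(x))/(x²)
This is a 0/0 indeterminate form.

Apply L'Hôpital's rule: differentiate numerator and denominator separately.
  f(x) = sin(x)^2   ⇒   f'(x) = 2·sin(x)·cos(x)
  g(x) = x^2   ⇒   g'(x) = 2·x
  lim(x→0) f'(x)/g'(x) = lim(x→0) (2·sin(x)·cos(x))/(2·x)
  = 1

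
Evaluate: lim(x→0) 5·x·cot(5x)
This is a 0·∞ indeterminate form.

Rewrite 0·∞ as a quotient (0/0 or ∞/∞ form), then apply L'Hôpital's rule:
  lim(x→0) 5·x·cot(5x) = 1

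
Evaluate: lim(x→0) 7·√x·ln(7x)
This is a 0·∞ indeterminate form.

Rewrite 0·∞ as a quotient (0/0 or ∞/∞ form), then apply L'Hôpital's rule:
  lim(x→0) 7·√x·ln(7x) = 0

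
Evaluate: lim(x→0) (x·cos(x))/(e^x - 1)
This is a 0/0 indeterminate form.

Apply L'Hôpital's rule: differentiate numerator and denominator separately.
  f(x) = x·cos(x)   ⇒   f'(x) = -x·sin(x) + cos(x)
  g(x) = e^(x) - 1   ⇒   g'(x) = e^(x)
  lim(x→0) f'(x)/g'(x) = lim(x→0) (-x·sin(x) + cos(x))/(e^(x))
  = 1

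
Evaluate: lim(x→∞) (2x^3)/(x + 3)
This is an ∞/∞ indeterminate form.

Apply L'Hôpital's rule: differentiate numerator and denominator separately.
  f(x) = 2·x^3   ⇒   f'(x) = 6·x^2
  g(x) = x + 3   ⇒   g'(x) = 1
  lim(x→∞) f'(x)/g'(x) = lim(x→∞) (6·x^2)/(1)
  = ∞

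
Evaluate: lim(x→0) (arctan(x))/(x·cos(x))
This is a 0/0 indeterminate form.

Apply L'Hôpital's rule: differentiate numerator and denominator separately.
  f(x) = atan(x)   ⇒   f'(x) = 1/(x^2 + 1)
  g(x) = x·cos(x)   ⇒   g'(x) = -x·sin(x) + cos(x)
  lim(x→0) f'(x)/g'(x) = lim(x→0) (1/(x^2 + 1))/(-x·sin(x) + cos(x))
  = 1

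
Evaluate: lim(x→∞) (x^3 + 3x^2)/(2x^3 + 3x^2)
This is an ∞/∞ indeterminate form.

Apply L'Hôpital's rule: differentiate numerator and denominator separately.
  f(x) = x^3 + 3·x^2   ⇒   f'(x) = 3·x^2 + 6·x
  g(x) = 2·x^3 + 3·x^2   ⇒   g'(x) = 6·x^2 + 6·x
  lim(x→∞) f'(x)/g'(x) = lim(x→∞) (3·x^2 + 6·x)/(6·x^2 + 6·x)
  = 1/2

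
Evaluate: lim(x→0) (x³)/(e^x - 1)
This is a 0/0 indeterminate form.

Apply L'Hôpital's rule: differentiate numerator and denominator separately.
  f(x) = x^3   ⇒   f'(x) = 3·x^2
  g(x) = e^(x) - 1   ⇒   g'(x) = e^(x)
  lim(x→0) f'(x)/g'(x) = lim(x→0) (3·x^2)/(e^(x))
  = 0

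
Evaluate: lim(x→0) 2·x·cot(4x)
This is a 0·∞ indeterminate form.

Rewrite 0·∞ as a quotient (0/0 or ∞/∞ form), then apply L'Hôpital's rule:
  lim(x→0) 2·x·cot(4x) = 1/2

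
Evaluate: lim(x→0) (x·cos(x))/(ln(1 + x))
This is a 0/0 indeterminate form.

Apply L'Hôpital's rule: differentiate numerator and denominator separately.
  f(x) = x·cos(x)   ⇒   f'(x) = -x·sin(x) + cos(x)
  g(x) = ln(x + 1)   ⇒   g'(x) = 1/(x + 1)
  lim(x→0) f'(x)/g'(x) = lim(x→0) (-x·sin(x) + cos(x))/(1/(x + 1))
  = 1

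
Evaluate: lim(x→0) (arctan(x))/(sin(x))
This is a 0/0 indeterminate form.

Apply L'Hôpital's rule: differentiate numerator and denominator separately.
  f(x) = atan(x)   ⇒   f'(x) = 1/(x^2 + 1)
  g(x) = sin(x)   ⇒   g'(x) = cos(x)
  lim(x→0) f'(x)/g'(x) = lim(x→0) (1/(x^2 + 1))/(cos(x))
  = 1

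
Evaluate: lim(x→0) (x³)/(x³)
This is a 0/0 indeterminate form.

Apply L'Hôpital's rule: differentiate numerator and denominator separately.
  f(x) = x^3   ⇒   f'(x) = 3·x^2
  g(x) = x^3   ⇒   g'(x) = 3·x^2
  lim(x→0) f'(x)/g'(x) = lim(x→0) (3·x^2)/(3·x^2)
  = 1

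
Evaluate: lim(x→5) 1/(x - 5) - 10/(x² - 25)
This is an ∞-∞ indeterminate form.

Combine fractions or rationalize to convert ∞-∞ to 0/0 form:
  lim(x→5) 1/(x - 5) - 10/(x² - 25) = 1/10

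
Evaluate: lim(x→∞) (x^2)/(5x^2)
This is an ∞/∞ indeterminate form.

Apply L'Hôpital's rule: differentiate numerator and denominator separately.
  f(x) = x^2   ⇒   f'(x) = 2·x
  g(x) = 5·x^2   ⇒   g'(x) = 10·x
  lim(x→∞) f'(x)/g'(x) = lim(x→∞) (2·x)/(10·x)
  = 1/5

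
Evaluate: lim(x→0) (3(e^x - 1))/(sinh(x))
This is a 0/0 indeterminate form.

Apply L'Hôpital's rule: differentiate numerator and denominator separately.
  f(x) = 3·e^(x) - 3   ⇒   f'(x) = 3·e^(x)
  g(x) = sinh(x)   ⇒   g'(x) = cosh(x)
  lim(x→0) f'(x)/g'(x) = lim(x→0) (3·e^(x))/(cosh(x))
  = 3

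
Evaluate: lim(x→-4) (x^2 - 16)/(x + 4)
This is a standard limit.

Factor or rationalize the expression:
  lim(x→-4) (x^2 - 16)/(x + 4) = -8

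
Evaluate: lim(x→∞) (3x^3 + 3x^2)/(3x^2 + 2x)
This is an ∞/∞ indeterminate form.

Apply L'Hôpital's rule: differentiate numerator and denominator separately.
  f(x) = 3·x^3 + 3·x^2   ⇒   f'(x) = 9·x^2 + 6·x
  g(x) = 3·x^2 + 2·x   ⇒   g'(x) = 6·x + 2
  lim(x→∞) f'(x)/g'(x) = lim(x→∞) (9·x^2 + 6·x)/(6·x + 2)
  = ∞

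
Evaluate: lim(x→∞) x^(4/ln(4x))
This is an exponential indeterminate form.

For exponential indeterminate forms, take the natural log:
  Let L = lim(x→∞) x^(4/ln(4x))
  Then ln(L) = lim(x→∞) [exponent × ln(base)]
  Evaluate using L'Hôpital or standard limits, then exponentiate.
  L = e^(4)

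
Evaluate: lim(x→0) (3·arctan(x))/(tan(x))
This is a 0/0 indeterminate form.

Apply L'Hôpital's rule: differentiate numerator and denominator separately.
  f(x) = 3·atan(x)   ⇒   f'(x) = 3/(x^2 + 1)
  g(x) = tan(x)   ⇒   g'(x) = tan(x)^2 + 1
  lim(x→0) f'(x)/g'(x) = lim(x→0) (3/(x^2 + 1))/(tan(x)^2 + 1)
  = 3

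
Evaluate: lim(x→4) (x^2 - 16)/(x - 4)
This is a standard limit.

Factor or rationalize the expression:
  lim(x→4) (x^2 - 16)/(x - 4) = 8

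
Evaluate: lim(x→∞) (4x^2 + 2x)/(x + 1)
This is an ∞/∞ indeterminate form.

Apply L'Hôpital's rule: differentiate numerator and denominator separately.
  f(x) = 4·x^2 + 2·x   ⇒   f'(x) = 8·x + 2
  g(x) = x + 1   ⇒   g'(x) = 1
  lim(x→∞) f'(x)/g'(x) = lim(x→∞) (8·x + 2)/(1)
  = ∞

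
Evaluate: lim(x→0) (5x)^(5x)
This is an exponential indeterminate form.

For exponential indeterminate forms, take the natural log:
  Let L = lim(x→0) (5x)^(5x)
  Then ln(L) = lim(x→0) [exponent × ln(base)]
  Evaluate using L'Hôpital or standard limits, then exponentiate.
  L = 1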